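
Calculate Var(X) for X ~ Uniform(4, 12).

For X ~ Uniform(4, 12):
Var(X) = \frac{16}{3}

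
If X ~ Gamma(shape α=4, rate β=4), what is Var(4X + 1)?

For X ~ Gamma(shape α=4, rate β=4):
Var(X) = \frac{1}{4}
Var(4X + 1) = (4)² × Var(X) = 16 × \frac{1}{4} = 4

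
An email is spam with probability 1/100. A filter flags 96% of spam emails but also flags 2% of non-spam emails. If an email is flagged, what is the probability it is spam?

Let D = the rare event, + = positive/flagged.
P(D) = 1/100
P(+|D) = 96/100 = 24/25
P(+|D') = 2/100 = 1/50
P(+) = P(+|D)P(D) + P(+|D')P(D')
     = \frac{24}{25} × \frac{1}{100} + \frac{1}{50} × \frac{99}{100}
     = \frac{147}{5000}
P(D|+) = P(+|D)P(D)/P(+) = \frac{16}{49}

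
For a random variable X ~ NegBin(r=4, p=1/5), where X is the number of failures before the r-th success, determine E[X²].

Using the identity E[X²] = Var(X) + (E[X])²:
E[X] = 16
Var(X) = 80
E[X²] = 80 + (16)²
= 336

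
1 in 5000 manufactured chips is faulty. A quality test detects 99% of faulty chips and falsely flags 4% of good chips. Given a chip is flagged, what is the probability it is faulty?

Let D = the rare event, + = positive/flagged.
P(D) = 1/5000
P(+|D) = 99/100
P(+|D') = 4/100 = 1/25
P(+) = P(+|D)P(D) + P(+|D')P(D')
     = \frac{99}{100} × \frac{1}{5000} + \frac{1}{25} × \frac{4999}{5000}
     = \frac{4019}{100000}
P(D|+) = P(+|D)P(D)/P(+) = \frac{99}{20095}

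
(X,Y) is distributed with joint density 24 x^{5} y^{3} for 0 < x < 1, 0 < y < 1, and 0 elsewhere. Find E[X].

E[X] = ∫_0^1 ∫_0^1 x × f(x,y) dy dx
= ∫_0^1 ∫_0^1 x × (24 x^{5} y^{3}) dy dx
= \frac{6}{7}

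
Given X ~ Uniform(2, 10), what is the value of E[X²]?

Using the identity E[X²] = Var(X) + (E[X])²:
E[X] = 6
Var(X) = \frac{16}{3}
E[X²] = \frac{16}{3} + (6)²
= \frac{124}{3}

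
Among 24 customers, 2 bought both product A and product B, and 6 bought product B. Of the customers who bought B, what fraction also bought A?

P(A ∩ B) = 2/24 = 1/12
P(B) = 6/24 = 1/4
P(A|B) = P(A ∩ B) / P(B) = (1/12) / (1/4) = 1/3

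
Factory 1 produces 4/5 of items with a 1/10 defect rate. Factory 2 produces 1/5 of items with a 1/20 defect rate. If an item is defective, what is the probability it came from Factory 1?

Using Bayes' theorem:
P(F1) = 4/5, P(D|F1) = 1/10
P(F2) = 1/5, P(D|F2) = 1/20
P(D) = P(D|F1)P(F1) + P(D|F2)P(F2)
     = \frac{9}{100}
P(F1|D) = P(D|F1)P(F1) / P(D)
= \frac{8}{9}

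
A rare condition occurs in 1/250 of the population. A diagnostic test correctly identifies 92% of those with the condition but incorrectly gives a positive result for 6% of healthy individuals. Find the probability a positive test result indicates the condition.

Let D = the rare event, + = positive/flagged.
P(D) = 1/250
P(+|D) = 92/100 = 23/25
P(+|D') = 6/100 = 3/50
P(+) = P(+|D)P(D) + P(+|D')P(D')
     = \frac{23}{25} × \frac{1}{250} + \frac{3}{50} × \frac{249}{250}
     = \frac{793}{12500}
P(D|+) = P(+|D)P(D)/P(+) = \frac{46}{793}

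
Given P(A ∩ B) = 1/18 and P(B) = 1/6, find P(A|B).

P(A|B) = P(A ∩ B) / P(B)
= (1/18) / (1/6)
= 1/3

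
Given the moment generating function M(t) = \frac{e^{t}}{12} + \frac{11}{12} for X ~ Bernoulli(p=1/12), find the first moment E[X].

To find E[X], compute M^(1)(0):
M^(1)(t) = \frac{e^{t}}{12}
M^(1)(0) = \frac{1}{12}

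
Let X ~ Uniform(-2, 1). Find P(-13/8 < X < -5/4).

P(-13/8 < X < -5/4) = ∫_{-13/8}^{-5/4} f(x) dx
where f(x) = \frac{1}{3}
= \frac{1}{8}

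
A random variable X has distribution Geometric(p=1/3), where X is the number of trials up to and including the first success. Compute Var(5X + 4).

For X ~ Geometric(p=1/3), where X is the number of trials up to and including the first success:
Var(X) = 6
Var(5X + 4) = (5)² × Var(X) = 25 × 6 = 150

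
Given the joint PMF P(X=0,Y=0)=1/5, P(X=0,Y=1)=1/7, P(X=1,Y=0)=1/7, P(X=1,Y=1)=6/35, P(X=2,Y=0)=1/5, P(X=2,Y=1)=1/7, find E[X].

First find marginal of X:
P(X=0) = 12/35
P(X=1) = 11/35
P(X=2) = 12/35
E[X] = 0 × 12/35 + 1 × 11/35 + 2 × 12/35 = 1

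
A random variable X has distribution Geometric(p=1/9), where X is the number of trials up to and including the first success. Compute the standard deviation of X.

For X ~ Geometric(p=1/9), where X is the number of trials up to and including the first success:
Var(X) = 72
SD(X) = √(Var(X)) = √(72) = 6 \sqrt{2}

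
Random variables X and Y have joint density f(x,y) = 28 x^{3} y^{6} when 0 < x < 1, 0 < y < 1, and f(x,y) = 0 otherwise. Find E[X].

E[X] = ∫_0^1 ∫_0^1 x × f(x,y) dy dx
= ∫_0^1 ∫_0^1 x × (28 x^{3} y^{6}) dy dx
= \frac{4}{5}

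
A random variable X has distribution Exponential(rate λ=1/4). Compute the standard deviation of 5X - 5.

For X ~ Exponential(rate λ=1/4):
Var(X) = 16
SD(X) = √(Var(X)) = √(16) = 4
SD(5X - 5) = |5| × SD(X) = 5 × 4 = 20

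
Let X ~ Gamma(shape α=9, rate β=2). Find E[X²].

Using the identity E[X²] = Var(X) + (E[X])²:
E[X] = \frac{9}{2}
Var(X) = \frac{9}{4}
E[X²] = \frac{9}{4} + (\frac{9}{2})²
= \frac{45}{2}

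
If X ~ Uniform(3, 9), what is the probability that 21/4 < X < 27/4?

P(21/4 < X < 27/4) = ∫_{21/4}^{27/4} f(x) dx
where f(x) = \frac{1}{6}
= \frac{1}{4}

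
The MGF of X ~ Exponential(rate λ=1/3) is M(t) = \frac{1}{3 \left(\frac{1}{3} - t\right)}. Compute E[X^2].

To find E[X^2], compute M^(2)(0):
M^(1)(t) = \frac{1}{3 \left(\frac{1}{3} - t\right)^{2}}
M^(2)(t) = \frac{2}{3 \left(\frac{1}{3} - t\right)^{3}}
M^(2)(0) = 18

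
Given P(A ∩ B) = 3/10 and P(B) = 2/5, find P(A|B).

P(A|B) = P(A ∩ B) / P(B)
= (3/10) / (2/5)
= 3/4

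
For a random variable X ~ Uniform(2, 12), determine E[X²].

Using the identity E[X²] = Var(X) + (E[X])²:
E[X] = 7
Var(X) = \frac{25}{3}
E[X²] = \frac{25}{3} + (7)²
= \frac{172}{3}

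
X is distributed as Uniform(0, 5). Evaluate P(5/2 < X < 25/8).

P(5/2 < X < 25/8) = ∫_{5/2}^{25/8} f(x) dx
where f(x) = \frac{1}{5}
= \frac{1}{8}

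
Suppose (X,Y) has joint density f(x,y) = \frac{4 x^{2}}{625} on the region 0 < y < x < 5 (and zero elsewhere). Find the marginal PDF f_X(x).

f_X(x) = ∫_0^x \frac{4 x^{2}}{625} dy = \frac{4 x^{3}}{625}
for 0 < x < 5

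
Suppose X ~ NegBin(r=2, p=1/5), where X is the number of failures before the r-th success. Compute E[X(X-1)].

E[X(X-1)] = E[X² - X] = E[X²] - E[X]
E[X] = 8
E[X²] = Var(X) + (E[X])² = 40 + (8)² = 104
E[X(X-1)] = 104 - 8 = 96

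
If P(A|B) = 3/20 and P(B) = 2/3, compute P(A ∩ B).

By definition, P(A|B) = P(A ∩ B) / P(B)
So P(A ∩ B) = P(A|B) × P(B)
= 3/20 × 2/3
= 1/10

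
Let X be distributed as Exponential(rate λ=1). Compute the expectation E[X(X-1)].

E[X(X-1)] = E[X² - X] = E[X²] - E[X]
E[X] = 1
E[X²] = Var(X) + (E[X])² = 1 + (1)² = 2
E[X(X-1)] = 2 - 1 = 1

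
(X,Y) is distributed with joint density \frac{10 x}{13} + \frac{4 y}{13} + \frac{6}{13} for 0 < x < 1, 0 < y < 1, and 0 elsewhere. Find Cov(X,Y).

E[XY] = ∫∫ xy × f(x,y) dx dy = \frac{23}{78}
E[X] = \frac{22}{39}
E[Y] = \frac{41}{78}
Cov(X,Y) = E[XY] - E[X]E[Y] = - \frac{5}{3042}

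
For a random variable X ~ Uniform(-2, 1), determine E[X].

For X ~ Uniform(-2, 1), the expected value is:
E[X] = - \frac{1}{2}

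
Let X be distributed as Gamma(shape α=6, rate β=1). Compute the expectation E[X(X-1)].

E[X(X-1)] = E[X² - X] = E[X²] - E[X]
E[X] = 6
E[X²] = Var(X) + (E[X])² = 6 + (6)² = 42
E[X(X-1)] = 42 - 6 = 36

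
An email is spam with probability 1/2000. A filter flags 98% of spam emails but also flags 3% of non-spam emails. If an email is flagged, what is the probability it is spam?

Let D = the rare event, + = positive/flagged.
P(D) = 1/2000
P(+|D) = 98/100 = 49/50
P(+|D') = 3/100
P(+) = P(+|D)P(D) + P(+|D')P(D')
     = \frac{49}{50} × \frac{1}{2000} + \frac{3}{100} × \frac{1999}{2000}
     = \frac{1219}{40000}
P(D|+) = P(+|D)P(D)/P(+) = \frac{98}{6095}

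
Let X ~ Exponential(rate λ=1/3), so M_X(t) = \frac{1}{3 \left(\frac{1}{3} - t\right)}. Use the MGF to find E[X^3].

To find E[X^3], compute M^(3)(0):
M^(1)(t) = \frac{1}{3 \left(\frac{1}{3} - t\right)^{2}}
M^(2)(t) = \frac{2}{3 \left(\frac{1}{3} - t\right)^{3}}
M^(3)(t) = \frac{2}{\left(\frac{1}{3} - t\right)^{4}}
M^(3)(0) = 162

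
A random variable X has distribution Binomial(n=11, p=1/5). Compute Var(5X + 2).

For X ~ Binomial(n=11, p=1/5):
Var(X) = \frac{44}{25}
Var(5X + 2) = (5)² × Var(X) = 25 × \frac{44}{25} = 44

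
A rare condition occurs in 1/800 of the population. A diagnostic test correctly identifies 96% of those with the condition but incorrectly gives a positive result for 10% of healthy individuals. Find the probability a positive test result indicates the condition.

Let D = the rare event, + = positive/flagged.
P(D) = 1/800
P(+|D) = 96/100 = 24/25
P(+|D') = 10/100 = 1/10
P(+) = P(+|D)P(D) + P(+|D')P(D')
     = \frac{24}{25} × \frac{1}{800} + \frac{1}{10} × \frac{799}{800}
     = \frac{4043}{40000}
P(D|+) = P(+|D)P(D)/P(+) = \frac{48}{4043}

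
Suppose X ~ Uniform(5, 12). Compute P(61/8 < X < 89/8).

P(61/8 < X < 89/8) = ∫_{61/8}^{89/8} f(x) dx
where f(x) = \frac{1}{7}
= \frac{1}{2}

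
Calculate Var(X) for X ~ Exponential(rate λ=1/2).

For X ~ Exponential(rate λ=1/2):
Var(X) = 4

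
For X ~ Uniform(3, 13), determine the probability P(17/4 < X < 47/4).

P(17/4 < X < 47/4) = ∫_{17/4}^{47/4} f(x) dx
where f(x) = \frac{1}{10}
= \frac{3}{4}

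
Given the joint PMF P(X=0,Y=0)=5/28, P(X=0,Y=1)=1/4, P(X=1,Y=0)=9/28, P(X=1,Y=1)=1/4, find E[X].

First find marginal of X:
P(X=0) = 3/7
P(X=1) = 4/7
E[X] = 0 × 3/7 + 1 × 4/7 = 4/7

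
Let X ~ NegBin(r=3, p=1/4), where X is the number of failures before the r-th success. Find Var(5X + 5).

For X ~ NegBin(r=3, p=1/4), where X is the number of failures before the r-th success:
Var(X) = 36
Var(5X + 5) = (5)² × Var(X) = 25 × 36 = 900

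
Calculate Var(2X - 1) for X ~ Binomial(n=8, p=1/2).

For X ~ Binomial(n=8, p=1/2):
Var(X) = 2
Var(2X - 1) = (2)² × Var(X) = 4 × 2 = 8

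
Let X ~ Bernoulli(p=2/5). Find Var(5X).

For X ~ Bernoulli(p=2/5):
Var(X) = \frac{6}{25}
Var(5X) = (5)² × Var(X) = 25 × \frac{6}{25} = 6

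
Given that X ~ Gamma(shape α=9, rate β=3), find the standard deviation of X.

For X ~ Gamma(shape α=9, rate β=3):
Var(X) = 1
SD(X) = √(Var(X)) = √(1) = 1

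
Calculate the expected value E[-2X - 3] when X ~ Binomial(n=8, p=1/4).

For X ~ Binomial(n=8, p=1/4):
E[X] = 2
E[-2X - 3] = -2 × E[X] - 3 = -7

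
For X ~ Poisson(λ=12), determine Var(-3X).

For X ~ Poisson(λ=12):
Var(X) = 12
Var(-3X) = (-3)² × Var(X) = 9 × 12 = 108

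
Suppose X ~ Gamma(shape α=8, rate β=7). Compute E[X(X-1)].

E[X(X-1)] = E[X² - X] = E[X²] - E[X]
E[X] = \frac{8}{7}
E[X²] = Var(X) + (E[X])² = \frac{8}{49} + (\frac{8}{7})² = \frac{72}{49}
E[X(X-1)] = \frac{72}{49} - \frac{8}{7} = \frac{16}{49}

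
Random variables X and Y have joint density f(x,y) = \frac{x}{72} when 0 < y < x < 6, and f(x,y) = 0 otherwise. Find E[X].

f_X(x) = ∫_0^x \frac{x}{72} dy = \frac{x^{2}}{72}
E[X] = ∫_0^6 x × (\frac{x^{2}}{72}) dx = \frac{9}{2}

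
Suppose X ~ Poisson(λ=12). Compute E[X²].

Using the identity E[X²] = Var(X) + (E[X])²:
E[X] = 12
Var(X) = 12
E[X²] = 12 + (12)²
= 156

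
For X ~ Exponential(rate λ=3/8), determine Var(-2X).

For X ~ Exponential(rate λ=3/8):
Var(X) = \frac{64}{9}
Var(-2X) = (-2)² × Var(X) = 4 × \frac{64}{9} = \frac{256}{9}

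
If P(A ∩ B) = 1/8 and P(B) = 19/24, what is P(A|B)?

P(A|B) = P(A ∩ B) / P(B)
= (1/8) / (19/24)
= 3/19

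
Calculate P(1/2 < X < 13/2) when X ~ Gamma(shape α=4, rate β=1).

P(1/2 < X < 13/2) = ∫_{1/2}^{13/2} f(x) dx
where f(x) = \frac{x^{3} e^{- x}}{6}
= \frac{-3571 + 79 e^{6}}{48 e^{\frac{13}{2}}}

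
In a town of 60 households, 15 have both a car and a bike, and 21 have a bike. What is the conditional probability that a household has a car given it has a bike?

P(A ∩ B) = 15/60 = 1/4
P(B) = 21/60 = 7/20
P(A|B) = P(A ∩ B) / P(B) = (1/4) / (7/20) = 5/7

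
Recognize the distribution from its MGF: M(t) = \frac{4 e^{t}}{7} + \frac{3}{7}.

The MGF M(t) = \frac{4 e^{t}}{7} + \frac{3}{7} is the standard form for the Bernoulli distribution.
Comparing with the known MGF formula identifies: Bernoulli(p=4/7)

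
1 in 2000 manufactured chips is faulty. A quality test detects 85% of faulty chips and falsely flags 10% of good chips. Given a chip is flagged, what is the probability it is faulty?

Let D = the rare event, + = positive/flagged.
P(D) = 1/2000
P(+|D) = 85/100 = 17/20
P(+|D') = 10/100 = 1/10
P(+) = P(+|D)P(D) + P(+|D')P(D')
     = \frac{17}{20} × \frac{1}{2000} + \frac{1}{10} × \frac{1999}{2000}
     = \frac{803}{8000}
P(D|+) = P(+|D)P(D)/P(+) = \frac{17}{4015}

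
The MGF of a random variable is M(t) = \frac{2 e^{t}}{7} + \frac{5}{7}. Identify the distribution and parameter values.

The MGF M(t) = \frac{2 e^{t}}{7} + \frac{5}{7} is the standard form for the Bernoulli distribution.
Comparing with the known MGF formula identifies: Bernoulli(p=2/7)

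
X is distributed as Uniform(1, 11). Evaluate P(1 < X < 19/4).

P(1 < X < 19/4) = ∫_{1}^{19/4} f(x) dx
where f(x) = \frac{1}{10}
= \frac{3}{8}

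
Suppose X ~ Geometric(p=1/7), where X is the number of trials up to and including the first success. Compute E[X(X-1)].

E[X(X-1)] = E[X² - X] = E[X²] - E[X]
E[X] = 7
E[X²] = Var(X) + (E[X])² = 42 + (7)² = 91
E[X(X-1)] = 91 - 7 = 84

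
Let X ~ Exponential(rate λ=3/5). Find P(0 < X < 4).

P(0 < X < 4) = ∫_{0}^{4} f(x) dx
where f(x) = \frac{3 e^{- \frac{3 x}{5}}}{5}
= 1 - e^{- \frac{12}{5}}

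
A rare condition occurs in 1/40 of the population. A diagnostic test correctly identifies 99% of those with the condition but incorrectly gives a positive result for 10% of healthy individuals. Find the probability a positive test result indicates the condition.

Let D = the rare event, + = positive/flagged.
P(D) = 1/40
P(+|D) = 99/100
P(+|D') = 10/100 = 1/10
P(+) = P(+|D)P(D) + P(+|D')P(D')
     = \frac{99}{100} × \frac{1}{40} + \frac{1}{10} × \frac{39}{40}
     = \frac{489}{4000}
P(D|+) = P(+|D)P(D)/P(+) = \frac{33}{163}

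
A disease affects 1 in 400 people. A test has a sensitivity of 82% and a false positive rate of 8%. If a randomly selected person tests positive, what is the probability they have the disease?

Let D = the rare event, + = positive/flagged.
P(D) = 1/400
P(+|D) = 82/100 = 41/50
P(+|D') = 8/100 = 2/25
P(+) = P(+|D)P(D) + P(+|D')P(D')
     = \frac{41}{50} × \frac{1}{400} + \frac{2}{25} × \frac{399}{400}
     = \frac{1637}{20000}
P(D|+) = P(+|D)P(D)/P(+) = \frac{41}{1637}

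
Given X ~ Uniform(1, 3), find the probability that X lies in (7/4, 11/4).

P(7/4 < X < 11/4) = ∫_{7/4}^{11/4} f(x) dx
where f(x) = \frac{1}{2}
= \frac{1}{2}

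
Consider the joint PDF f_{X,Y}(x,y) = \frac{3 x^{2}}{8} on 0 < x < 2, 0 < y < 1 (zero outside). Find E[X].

f_X(x) = ∫_0^1 \frac{3 x^{2}}{8} dy = \frac{3 x^{2}}{8}
E[X] = ∫_0^2 x × (\frac{3 x^{2}}{8}) dx = \frac{3}{2}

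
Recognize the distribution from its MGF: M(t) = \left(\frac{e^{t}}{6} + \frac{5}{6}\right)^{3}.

The MGF M(t) = \left(\frac{e^{t}}{6} + \frac{5}{6}\right)^{3} is the standard form for the Binomial distribution.
Comparing with the known MGF formula identifies: Binomial(n=3, p=1/6)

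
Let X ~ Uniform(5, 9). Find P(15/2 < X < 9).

P(15/2 < X < 9) = ∫_{15/2}^{9} f(x) dx
where f(x) = \frac{1}{4}
= \frac{3}{8}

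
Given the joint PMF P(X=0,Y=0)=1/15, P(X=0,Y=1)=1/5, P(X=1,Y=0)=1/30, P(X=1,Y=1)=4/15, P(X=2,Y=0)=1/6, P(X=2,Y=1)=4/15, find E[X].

First find marginal of X:
P(X=0) = 4/15
P(X=1) = 3/10
P(X=2) = 13/30
E[X] = 0 × 4/15 + 1 × 3/10 + 2 × 13/30 = 7/6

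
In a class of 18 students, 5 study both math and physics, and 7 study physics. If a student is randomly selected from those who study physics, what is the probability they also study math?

P(A ∩ B) = 5/18
P(B) = 7/18
P(A|B) = P(A ∩ B) / P(B) = (5/18) / (7/18) = 5/7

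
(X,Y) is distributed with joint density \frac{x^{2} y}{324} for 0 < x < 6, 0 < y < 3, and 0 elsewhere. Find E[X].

f_X(x) = ∫_0^3 \frac{x^{2} y}{324} dy = \frac{x^{2}}{72}
E[X] = ∫_0^6 x × (\frac{x^{2}}{72}) dx = \frac{9}{2}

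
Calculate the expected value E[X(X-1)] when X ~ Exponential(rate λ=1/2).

E[X(X-1)] = E[X² - X] = E[X²] - E[X]
E[X] = 2
E[X²] = Var(X) + (E[X])² = 4 + (2)² = 8
E[X(X-1)] = 8 - 2 = 6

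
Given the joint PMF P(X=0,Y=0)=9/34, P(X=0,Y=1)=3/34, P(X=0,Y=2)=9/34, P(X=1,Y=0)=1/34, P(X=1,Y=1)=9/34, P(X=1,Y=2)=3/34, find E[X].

First find marginal of X:
P(X=0) = 21/34
P(X=1) = 13/34
E[X] = 0 × 21/34 + 1 × 13/34 = 13/34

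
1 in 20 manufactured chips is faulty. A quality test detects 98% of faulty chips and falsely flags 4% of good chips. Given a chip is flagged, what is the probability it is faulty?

Let D = the rare event, + = positive/flagged.
P(D) = 1/20
P(+|D) = 98/100 = 49/50
P(+|D') = 4/100 = 1/25
P(+) = P(+|D)P(D) + P(+|D')P(D')
     = \frac{49}{50} × \frac{1}{20} + \frac{1}{25} × \frac{19}{20}
     = \frac{87}{1000}
P(D|+) = P(+|D)P(D)/P(+) = \frac{49}{87}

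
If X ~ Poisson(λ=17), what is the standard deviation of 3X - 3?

For X ~ Poisson(λ=17):
Var(X) = 17
SD(X) = √(Var(X)) = √(17) = \sqrt{17}
SD(3X - 3) = |3| × SD(X) = 3 × \sqrt{17} = 3 \sqrt{17}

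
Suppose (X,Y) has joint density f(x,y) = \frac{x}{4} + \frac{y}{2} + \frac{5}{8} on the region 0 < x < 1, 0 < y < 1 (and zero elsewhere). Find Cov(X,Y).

E[XY] = ∫∫ xy × f(x,y) dx dy = \frac{9}{32}
E[X] = \frac{25}{48}
E[Y] = \frac{13}{24}
Cov(X,Y) = E[XY] - E[X]E[Y] = - \frac{1}{1152}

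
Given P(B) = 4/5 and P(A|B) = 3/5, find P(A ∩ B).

By definition, P(A|B) = P(A ∩ B) / P(B)
So P(A ∩ B) = P(A|B) × P(B)
= 3/5 × 4/5
= 12/25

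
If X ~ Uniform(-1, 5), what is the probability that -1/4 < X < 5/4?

P(-1/4 < X < 5/4) = ∫_{-1/4}^{5/4} f(x) dx
where f(x) = \frac{1}{6}
= \frac{1}{4}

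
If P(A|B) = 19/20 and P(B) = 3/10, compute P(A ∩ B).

By definition, P(A|B) = P(A ∩ B) / P(B)
So P(A ∩ B) = P(A|B) × P(B)
= 19/20 × 3/10
= 57/200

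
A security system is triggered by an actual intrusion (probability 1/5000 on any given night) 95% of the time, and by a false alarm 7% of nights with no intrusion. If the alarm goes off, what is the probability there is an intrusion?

Let D = the rare event, + = positive/flagged.
P(D) = 1/5000
P(+|D) = 95/100 = 19/20
P(+|D') = 7/100
P(+) = P(+|D)P(D) + P(+|D')P(D')
     = \frac{19}{20} × \frac{1}{5000} + \frac{7}{100} × \frac{4999}{5000}
     = \frac{2193}{31250}
P(D|+) = P(+|D)P(D)/P(+) = \frac{95}{35088}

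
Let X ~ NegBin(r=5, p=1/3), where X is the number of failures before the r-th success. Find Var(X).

For X ~ NegBin(r=5, p=1/3), where X is the number of failures before the r-th success:
Var(X) = 30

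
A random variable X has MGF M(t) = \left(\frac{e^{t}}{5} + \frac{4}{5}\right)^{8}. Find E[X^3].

To find E[X^3], compute M^(3)(0):
M^(1)(t) = \frac{8 \left(\frac{e^{t}}{5} + \frac{4}{5}\right)^{7} e^{t}}{5}
M^(2)(t) = \frac{8 \left(\frac{e^{t}}{5} + \frac{4}{5}\right)^{7} e^{t}}{5} + \frac{56 \left(\frac{e^{t}}{5} + \frac{4}{5}\right)^{6} e^{2 t}}{25}
M^(3)(t) = \frac{8 \left(\frac{e^{t}}{5} + \frac{4}{5}\right)^{7} e^{t}}{5} + \frac{168 \left(\frac{e^{t}}{5} + \frac{4}{5}\right)^{6} e^{2 t}}{25} + \frac{336 \left(\frac{e^{t}}{5} + \frac{4}{5}\right)^{5} e^{3 t}}{125}
M^(3)(0) = \frac{1376}{125}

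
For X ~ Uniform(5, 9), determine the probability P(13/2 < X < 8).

P(13/2 < X < 8) = ∫_{13/2}^{8} f(x) dx
where f(x) = \frac{1}{4}
= \frac{3}{8}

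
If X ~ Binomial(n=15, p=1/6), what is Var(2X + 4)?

For X ~ Binomial(n=15, p=1/6):
Var(X) = \frac{25}{12}
Var(2X + 4) = (2)² × Var(X) = 4 × \frac{25}{12} = \frac{25}{3}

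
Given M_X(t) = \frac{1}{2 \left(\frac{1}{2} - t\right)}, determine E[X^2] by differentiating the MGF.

To find E[X^2], compute M^(2)(0):
M^(1)(t) = \frac{1}{2 \left(\frac{1}{2} - t\right)^{2}}
M^(2)(t) = \frac{1}{\left(\frac{1}{2} - t\right)^{3}}
M^(2)(0) = 8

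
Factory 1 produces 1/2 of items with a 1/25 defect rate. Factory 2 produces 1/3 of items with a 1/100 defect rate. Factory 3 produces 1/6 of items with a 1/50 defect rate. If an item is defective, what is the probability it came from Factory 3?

Using Bayes' theorem:
P(F1) = 1/2, P(D|F1) = 1/25
P(F2) = 1/3, P(D|F2) = 1/100
P(F3) = 1/6, P(D|F3) = 1/50
P(D) = P(D|F1)P(F1) + P(D|F2)P(F2) + P(D|F3)P(F3)
     = \frac{2}{75}
P(F3|D) = P(D|F3)P(F3) / P(D)
= \frac{1}{8}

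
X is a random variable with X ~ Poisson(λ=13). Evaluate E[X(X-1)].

E[X(X-1)] = E[X² - X] = E[X²] - E[X]
E[X] = 13
E[X²] = Var(X) + (E[X])² = 13 + (13)² = 182
E[X(X-1)] = 182 - 13 = 169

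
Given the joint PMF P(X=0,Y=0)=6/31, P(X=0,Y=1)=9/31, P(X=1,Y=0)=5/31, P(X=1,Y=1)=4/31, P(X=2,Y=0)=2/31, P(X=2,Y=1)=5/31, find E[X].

First find marginal of X:
P(X=0) = 15/31
P(X=1) = 9/31
P(X=2) = 7/31
E[X] = 0 × 15/31 + 1 × 9/31 + 2 × 7/31 = 23/31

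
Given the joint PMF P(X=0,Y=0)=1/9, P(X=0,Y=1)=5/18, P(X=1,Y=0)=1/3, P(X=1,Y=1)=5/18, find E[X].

First find marginal of X:
P(X=0) = 7/18
P(X=1) = 11/18
E[X] = 0 × 7/18 + 1 × 11/18 = 11/18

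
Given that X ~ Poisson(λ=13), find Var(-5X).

For X ~ Poisson(λ=13):
Var(X) = 13
Var(-5X) = (-5)² × Var(X) = 25 × 13 = 325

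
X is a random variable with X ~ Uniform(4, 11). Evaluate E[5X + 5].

For X ~ Uniform(4, 11):
E[X] = \frac{15}{2}
E[5X + 5] = 5 × E[X] + 5 = \frac{85}{2}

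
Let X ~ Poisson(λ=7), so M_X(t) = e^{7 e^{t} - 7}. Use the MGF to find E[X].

To find E[X], compute M^(1)(0):
M^(1)(t) = 7 e^{t} e^{7 e^{t} - 7}
M^(1)(0) = 7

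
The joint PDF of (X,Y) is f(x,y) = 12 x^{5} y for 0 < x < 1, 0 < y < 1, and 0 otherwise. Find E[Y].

E[Y] = ∫_0^1 ∫_0^1 y × f(x,y) dx dy
= \frac{2}{3}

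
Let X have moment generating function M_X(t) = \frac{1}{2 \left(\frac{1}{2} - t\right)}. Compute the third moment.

To find E[X^3], compute M^(3)(0):
M^(1)(t) = \frac{1}{2 \left(\frac{1}{2} - t\right)^{2}}
M^(2)(t) = \frac{1}{\left(\frac{1}{2} - t\right)^{3}}
M^(3)(t) = \frac{3}{\left(\frac{1}{2} - t\right)^{4}}
M^(3)(0) = 48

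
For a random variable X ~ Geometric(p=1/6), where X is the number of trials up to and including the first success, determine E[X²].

Using the identity E[X²] = Var(X) + (E[X])²:
E[X] = 6
Var(X) = 30
E[X²] = 30 + (6)²
= 66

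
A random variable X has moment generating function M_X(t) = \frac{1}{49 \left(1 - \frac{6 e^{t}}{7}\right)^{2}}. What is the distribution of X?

The MGF M(t) = \frac{1}{49 \left(1 - \frac{6 e^{t}}{7}\right)^{2}} is the standard form for the NegativeBinomial distribution.
Comparing with the known MGF formula identifies: NegBin(r=2, p=1/7), X = failures before r-th success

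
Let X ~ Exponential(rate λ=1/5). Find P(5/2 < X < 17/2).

P(5/2 < X < 17/2) = ∫_{5/2}^{17/2} f(x) dx
where f(x) = \frac{e^{- \frac{x}{5}}}{5}
= - \frac{1}{e^{\frac{17}{10}}} + e^{- \frac{1}{2}}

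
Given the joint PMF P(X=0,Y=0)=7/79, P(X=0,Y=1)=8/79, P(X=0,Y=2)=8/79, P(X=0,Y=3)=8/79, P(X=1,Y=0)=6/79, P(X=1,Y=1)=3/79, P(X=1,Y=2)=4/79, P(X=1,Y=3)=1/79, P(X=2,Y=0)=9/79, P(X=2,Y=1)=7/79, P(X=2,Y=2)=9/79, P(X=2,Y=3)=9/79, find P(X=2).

P(X=2) = P(X=2,Y=0) + P(X=2,Y=1) + P(X=2,Y=2) + P(X=2,Y=3)
= 9/79 + 7/79 + 9/79 + 9/79
= 34/79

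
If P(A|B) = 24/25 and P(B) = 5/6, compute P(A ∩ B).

By definition, P(A|B) = P(A ∩ B) / P(B)
So P(A ∩ B) = P(A|B) × P(B)
= 24/25 × 5/6
= 4/5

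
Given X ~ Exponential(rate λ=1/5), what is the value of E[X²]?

Using the identity E[X²] = Var(X) + (E[X])²:
E[X] = 5
Var(X) = 25
E[X²] = 25 + (5)²
= 50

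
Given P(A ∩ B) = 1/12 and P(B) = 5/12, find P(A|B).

P(A|B) = P(A ∩ B) / P(B)
= (1/12) / (5/12)
= 1/5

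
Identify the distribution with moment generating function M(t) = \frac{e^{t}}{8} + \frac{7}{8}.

The MGF M(t) = \frac{e^{t}}{8} + \frac{7}{8} is the standard form for the Bernoulli distribution.
Comparing with the known MGF formula identifies: Bernoulli(p=1/8)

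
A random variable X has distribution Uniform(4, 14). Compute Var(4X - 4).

For X ~ Uniform(4, 14):
Var(X) = \frac{25}{3}
Var(4X - 4) = (4)² × Var(X) = 16 × \frac{25}{3} = \frac{400}{3}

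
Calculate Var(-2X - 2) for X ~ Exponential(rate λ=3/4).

For X ~ Exponential(rate λ=3/4):
Var(X) = \frac{16}{9}
Var(-2X - 2) = (-2)² × Var(X) = 4 × \frac{16}{9} = \frac{64}{9}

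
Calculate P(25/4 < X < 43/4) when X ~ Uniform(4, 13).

P(25/4 < X < 43/4) = ∫_{25/4}^{43/4} f(x) dx
where f(x) = \frac{1}{9}
= \frac{1}{2}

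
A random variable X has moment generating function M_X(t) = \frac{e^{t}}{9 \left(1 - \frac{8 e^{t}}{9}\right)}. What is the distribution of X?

The MGF M(t) = \frac{e^{t}}{9 \left(1 - \frac{8 e^{t}}{9}\right)} is the standard form for the Geometric distribution.
Comparing with the known MGF formula identifies: Geometric(p=1/9), X = trial number of first success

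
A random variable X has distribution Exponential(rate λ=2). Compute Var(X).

For X ~ Exponential(rate λ=2):
Var(X) = \frac{1}{4}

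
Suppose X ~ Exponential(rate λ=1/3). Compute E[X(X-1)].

E[X(X-1)] = E[X² - X] = E[X²] - E[X]
E[X] = 3
E[X²] = Var(X) + (E[X])² = 9 + (3)² = 18
E[X(X-1)] = 18 - 3 = 15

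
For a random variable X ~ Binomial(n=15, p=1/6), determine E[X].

For X ~ Binomial(n=15, p=1/6), the expected value is:
E[X] = \frac{5}{2}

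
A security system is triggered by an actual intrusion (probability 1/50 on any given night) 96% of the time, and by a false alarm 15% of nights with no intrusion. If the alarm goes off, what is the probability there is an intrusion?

Let D = the rare event, + = positive/flagged.
P(D) = 1/50
P(+|D) = 96/100 = 24/25
P(+|D') = 15/100 = 3/20
P(+) = P(+|D)P(D) + P(+|D')P(D')
     = \frac{24}{25} × \frac{1}{50} + \frac{3}{20} × \frac{49}{50}
     = \frac{831}{5000}
P(D|+) = P(+|D)P(D)/P(+) = \frac{32}{277}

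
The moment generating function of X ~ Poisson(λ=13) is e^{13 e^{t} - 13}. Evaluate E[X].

To find E[X], compute M^(1)(0):
M^(1)(t) = 13 e^{t} e^{13 e^{t} - 13}
M^(1)(0) = 13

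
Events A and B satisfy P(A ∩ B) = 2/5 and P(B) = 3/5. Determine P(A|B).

P(A|B) = P(A ∩ B) / P(B)
= (2/5) / (3/5)
= 2/3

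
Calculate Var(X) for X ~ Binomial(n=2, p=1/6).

For X ~ Binomial(n=2, p=1/6):
Var(X) = \frac{5}{18}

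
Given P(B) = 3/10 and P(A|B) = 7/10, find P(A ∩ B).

By definition, P(A|B) = P(A ∩ B) / P(B)
So P(A ∩ B) = P(A|B) × P(B)
= 7/10 × 3/10
= 21/100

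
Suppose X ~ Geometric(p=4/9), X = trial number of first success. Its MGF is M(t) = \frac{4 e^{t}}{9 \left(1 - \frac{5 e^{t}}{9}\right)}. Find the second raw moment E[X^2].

To find E[X^2], compute M^(2)(0):
M^(1)(t) = \frac{4 e^{t}}{9 \left(1 - \frac{5 e^{t}}{9}\right)} + \frac{20 e^{2 t}}{81 \left(1 - \frac{5 e^{t}}{9}\right)^{2}}
M^(2)(t) = \frac{4 e^{t}}{9 \left(1 - \frac{5 e^{t}}{9}\right)} + \frac{20 e^{2 t}}{27 \left(1 - \frac{5 e^{t}}{9}\right)^{2}} + \frac{200 e^{3 t}}{729 \left(1 - \frac{5 e^{t}}{9}\right)^{3}}
M^(2)(0) = \frac{63}{8}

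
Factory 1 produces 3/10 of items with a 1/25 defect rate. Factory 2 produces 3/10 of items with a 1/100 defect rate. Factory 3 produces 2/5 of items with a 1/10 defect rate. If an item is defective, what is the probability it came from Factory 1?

Using Bayes' theorem:
P(F1) = 3/10, P(D|F1) = 1/25
P(F2) = 3/10, P(D|F2) = 1/100
P(F3) = 2/5, P(D|F3) = 1/10
P(D) = P(D|F1)P(F1) + P(D|F2)P(F2) + P(D|F3)P(F3)
     = \frac{11}{200}
P(F1|D) = P(D|F1)P(F1) / P(D)
= \frac{12}{55}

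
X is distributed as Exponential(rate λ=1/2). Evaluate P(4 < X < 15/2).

P(4 < X < 15/2) = ∫_{4}^{15/2} f(x) dx
where f(x) = \frac{e^{- \frac{x}{2}}}{2}
= - \frac{1}{e^{\frac{15}{4}}} + e^{-2}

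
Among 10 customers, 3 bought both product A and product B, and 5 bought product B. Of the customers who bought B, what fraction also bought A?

P(A ∩ B) = 3/10
P(B) = 5/10 = 1/2
P(A|B) = P(A ∩ B) / P(B) = (3/10) / (1/2) = 3/5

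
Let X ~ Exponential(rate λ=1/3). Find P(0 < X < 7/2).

P(0 < X < 7/2) = ∫_{0}^{7/2} f(x) dx
where f(x) = \frac{e^{- \frac{x}{3}}}{3}
= 1 - e^{- \frac{7}{6}}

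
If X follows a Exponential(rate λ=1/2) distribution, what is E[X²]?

Using the identity E[X²] = Var(X) + (E[X])²:
E[X] = 2
Var(X) = 4
E[X²] = 4 + (2)²
= 8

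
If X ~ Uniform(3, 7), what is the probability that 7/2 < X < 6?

P(7/2 < X < 6) = ∫_{7/2}^{6} f(x) dx
where f(x) = \frac{1}{4}
= \frac{5}{8}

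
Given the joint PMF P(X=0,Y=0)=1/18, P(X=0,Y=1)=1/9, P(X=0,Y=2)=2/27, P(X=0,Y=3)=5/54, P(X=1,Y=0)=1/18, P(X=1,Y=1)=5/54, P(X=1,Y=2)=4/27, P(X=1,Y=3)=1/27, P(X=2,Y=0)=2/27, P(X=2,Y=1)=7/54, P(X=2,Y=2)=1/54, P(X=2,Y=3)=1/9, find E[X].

First find marginal of X:
P(X=0) = 1/3
P(X=1) = 1/3
P(X=2) = 1/3
E[X] = 0 × 1/3 + 1 × 1/3 + 2 × 1/3 = 1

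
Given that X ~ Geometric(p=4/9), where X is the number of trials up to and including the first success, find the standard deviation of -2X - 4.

For X ~ Geometric(p=4/9), where X is the number of trials up to and including the first success:
Var(X) = \frac{45}{16}
SD(X) = √(Var(X)) = √(\frac{45}{16}) = \frac{3 \sqrt{5}}{4}
SD(-2X - 4) = |-2| × SD(X) = 2 × \frac{3 \sqrt{5}}{4} = \frac{3 \sqrt{5}}{2}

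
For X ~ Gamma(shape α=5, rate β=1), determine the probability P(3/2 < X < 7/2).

P(3/2 < X < 7/2) = ∫_{3/2}^{7/2} f(x) dx
where f(x) = \frac{x^{4} e^{- x}}{24}
= \frac{-3075 + 563 e^{2}}{128 e^{\frac{7}{2}}}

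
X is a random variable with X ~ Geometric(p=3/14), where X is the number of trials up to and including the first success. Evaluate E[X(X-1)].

E[X(X-1)] = E[X² - X] = E[X²] - E[X]
E[X] = \frac{14}{3}
E[X²] = Var(X) + (E[X])² = \frac{154}{9} + (\frac{14}{3})² = \frac{350}{9}
E[X(X-1)] = \frac{350}{9} - \frac{14}{3} = \frac{308}{9}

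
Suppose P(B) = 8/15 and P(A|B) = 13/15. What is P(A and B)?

By definition, P(A|B) = P(A ∩ B) / P(B)
So P(A ∩ B) = P(A|B) × P(B)
= 13/15 × 8/15
= 104/225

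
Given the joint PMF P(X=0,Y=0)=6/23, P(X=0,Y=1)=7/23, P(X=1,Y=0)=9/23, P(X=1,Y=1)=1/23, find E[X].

First find marginal of X:
P(X=0) = 13/23
P(X=1) = 10/23
E[X] = 0 × 13/23 + 1 × 10/23 = 10/23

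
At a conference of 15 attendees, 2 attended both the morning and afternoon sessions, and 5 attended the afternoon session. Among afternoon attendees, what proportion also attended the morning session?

P(A ∩ B) = 2/15
P(B) = 5/15 = 1/3
P(A|B) = P(A ∩ B) / P(B) = (2/15) / (1/3) = 2/5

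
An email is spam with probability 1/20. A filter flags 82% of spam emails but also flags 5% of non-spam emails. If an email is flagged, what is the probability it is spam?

Let D = the rare event, + = positive/flagged.
P(D) = 1/20
P(+|D) = 82/100 = 41/50
P(+|D') = 5/100 = 1/20
P(+) = P(+|D)P(D) + P(+|D')P(D')
     = \frac{41}{50} × \frac{1}{20} + \frac{1}{20} × \frac{19}{20}
     = \frac{177}{2000}
P(D|+) = P(+|D)P(D)/P(+) = \frac{82}{177}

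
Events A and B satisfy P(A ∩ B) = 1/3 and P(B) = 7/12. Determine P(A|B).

P(A|B) = P(A ∩ B) / P(B)
= (1/3) / (7/12)
= 4/7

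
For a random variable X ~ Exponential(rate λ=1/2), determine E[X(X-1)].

E[X(X-1)] = E[X² - X] = E[X²] - E[X]
E[X] = 2
E[X²] = Var(X) + (E[X])² = 4 + (2)² = 8
E[X(X-1)] = 8 - 2 = 6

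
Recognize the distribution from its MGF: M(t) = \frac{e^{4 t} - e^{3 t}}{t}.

The MGF M(t) = \frac{e^{4 t} - e^{3 t}}{t} is the standard form for the Uniform distribution.
Comparing with the known MGF formula identifies: Uniform(3, 4)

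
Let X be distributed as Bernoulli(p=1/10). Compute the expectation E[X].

For X ~ Bernoulli(p=1/10), the expected value is:
E[X] = \frac{1}{10}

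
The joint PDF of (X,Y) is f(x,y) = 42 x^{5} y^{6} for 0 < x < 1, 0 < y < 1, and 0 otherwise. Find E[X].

E[X] = ∫_0^1 ∫_0^1 x × f(x,y) dy dx
= ∫_0^1 ∫_0^1 x × (42 x^{5} y^{6}) dy dx
= \frac{6}{7}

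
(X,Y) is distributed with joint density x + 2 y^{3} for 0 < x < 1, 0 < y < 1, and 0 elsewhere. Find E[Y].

E[Y] = ∫_0^1 ∫_0^1 y × f(x,y) dx dy
= \frac{13}{20}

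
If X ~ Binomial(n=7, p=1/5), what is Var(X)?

For X ~ Binomial(n=7, p=1/5):
Var(X) = \frac{28}{25}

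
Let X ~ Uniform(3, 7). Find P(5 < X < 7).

P(5 < X < 7) = ∫_{5}^{7} f(x) dx
where f(x) = \frac{1}{4}
= \frac{1}{2}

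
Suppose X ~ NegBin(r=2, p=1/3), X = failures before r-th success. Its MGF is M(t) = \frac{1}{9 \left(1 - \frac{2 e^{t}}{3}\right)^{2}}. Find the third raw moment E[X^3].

To find E[X^3], compute M^(3)(0):
M^(1)(t) = \frac{4 e^{t}}{27 \left(1 - \frac{2 e^{t}}{3}\right)^{3}}
M^(2)(t) = \frac{4 e^{t}}{27 \left(1 - \frac{2 e^{t}}{3}\right)^{3}} + \frac{8 e^{2 t}}{27 \left(1 - \frac{2 e^{t}}{3}\right)^{4}}
M^(3)(t) = \frac{4 e^{t}}{27 \left(1 - \frac{2 e^{t}}{3}\right)^{3}} + \frac{8 e^{2 t}}{9 \left(1 - \frac{2 e^{t}}{3}\right)^{4}} + \frac{64 e^{3 t}}{81 \left(1 - \frac{2 e^{t}}{3}\right)^{5}}
M^(3)(0) = 268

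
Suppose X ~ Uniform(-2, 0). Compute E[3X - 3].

For X ~ Uniform(-2, 0):
E[X] = -1
E[3X - 3] = 3 × E[X] - 3 = -6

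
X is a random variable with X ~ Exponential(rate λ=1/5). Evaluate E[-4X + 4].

For X ~ Exponential(rate λ=1/5):
E[X] = 5
E[-4X + 4] = -4 × E[X] + 4 = -16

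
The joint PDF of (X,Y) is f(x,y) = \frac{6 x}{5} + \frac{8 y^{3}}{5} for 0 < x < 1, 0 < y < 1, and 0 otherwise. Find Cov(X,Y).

E[XY] = ∫∫ xy × f(x,y) dx dy = \frac{9}{25}
E[X] = \frac{3}{5}
E[Y] = \frac{31}{50}
Cov(X,Y) = E[XY] - E[X]E[Y] = - \frac{3}{250}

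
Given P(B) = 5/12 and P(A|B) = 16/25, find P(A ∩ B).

By definition, P(A|B) = P(A ∩ B) / P(B)
So P(A ∩ B) = P(A|B) × P(B)
= 16/25 × 5/12
= 4/15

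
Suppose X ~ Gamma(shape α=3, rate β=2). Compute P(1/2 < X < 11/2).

P(1/2 < X < 11/2) = ∫_{1/2}^{11/2} f(x) dx
where f(x) = 4 x^{2} e^{- 2 x}
= \frac{5 \left(-29 + e^{10}\right)}{2 e^{11}}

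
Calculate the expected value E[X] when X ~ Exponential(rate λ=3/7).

For X ~ Exponential(rate λ=3/7), the expected value is:
E[X] = \frac{7}{3}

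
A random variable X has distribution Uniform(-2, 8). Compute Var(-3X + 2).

For X ~ Uniform(-2, 8):
Var(X) = \frac{25}{3}
Var(-3X + 2) = (-3)² × Var(X) = 9 × \frac{25}{3} = 75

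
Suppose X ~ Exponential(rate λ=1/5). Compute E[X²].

Using the identity E[X²] = Var(X) + (E[X])²:
E[X] = 5
Var(X) = 25
E[X²] = 25 + (5)²
= 50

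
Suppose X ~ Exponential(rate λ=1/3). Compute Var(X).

For X ~ Exponential(rate λ=1/3):
Var(X) = 9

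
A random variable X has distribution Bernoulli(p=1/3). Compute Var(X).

For X ~ Bernoulli(p=1/3):
Var(X) = \frac{2}{9}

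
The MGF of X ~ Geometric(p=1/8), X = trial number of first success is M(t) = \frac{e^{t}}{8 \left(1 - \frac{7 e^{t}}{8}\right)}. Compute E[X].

To find E[X], compute M^(1)(0):
M^(1)(t) = \frac{e^{t}}{8 \left(1 - \frac{7 e^{t}}{8}\right)} + \frac{7 e^{2 t}}{64 \left(1 - \frac{7 e^{t}}{8}\right)^{2}}
M^(1)(0) = 8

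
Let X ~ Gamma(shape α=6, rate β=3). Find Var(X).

For X ~ Gamma(shape α=6, rate β=3):
Var(X) = \frac{2}{3}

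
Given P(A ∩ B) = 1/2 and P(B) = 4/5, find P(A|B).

P(A|B) = P(A ∩ B) / P(B)
= (1/2) / (4/5)
= 5/8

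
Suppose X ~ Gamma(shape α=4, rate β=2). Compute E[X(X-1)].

E[X(X-1)] = E[X² - X] = E[X²] - E[X]
E[X] = 2
E[X²] = Var(X) + (E[X])² = 1 + (2)² = 5
E[X(X-1)] = 5 - 2 = 3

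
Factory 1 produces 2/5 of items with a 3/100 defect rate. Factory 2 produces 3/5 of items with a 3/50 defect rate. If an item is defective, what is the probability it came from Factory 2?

Using Bayes' theorem:
P(F1) = 2/5, P(D|F1) = 3/100
P(F2) = 3/5, P(D|F2) = 3/50
P(D) = P(D|F1)P(F1) + P(D|F2)P(F2)
     = \frac{6}{125}
P(F2|D) = P(D|F2)P(F2) / P(D)
= \frac{3}{4}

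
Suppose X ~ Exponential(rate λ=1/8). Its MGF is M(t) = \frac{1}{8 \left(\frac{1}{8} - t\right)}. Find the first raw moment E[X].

To find E[X], compute M^(1)(0):
M^(1)(t) = \frac{1}{8 \left(\frac{1}{8} - t\right)^{2}}
M^(1)(0) = 8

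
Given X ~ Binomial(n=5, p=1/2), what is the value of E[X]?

For X ~ Binomial(n=5, p=1/2), the expected value is:
E[X] = \frac{5}{2}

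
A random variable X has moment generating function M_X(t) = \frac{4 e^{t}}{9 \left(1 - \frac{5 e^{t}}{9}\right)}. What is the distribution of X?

The MGF M(t) = \frac{4 e^{t}}{9 \left(1 - \frac{5 e^{t}}{9}\right)} is the standard form for the Geometric distribution.
Comparing with the known MGF formula identifies: Geometric(p=4/9), X = trial number of first success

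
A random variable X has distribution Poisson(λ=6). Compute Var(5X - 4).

For X ~ Poisson(λ=6):
Var(X) = 6
Var(5X - 4) = (5)² × Var(X) = 25 × 6 = 150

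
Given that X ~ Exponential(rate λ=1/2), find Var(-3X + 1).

For X ~ Exponential(rate λ=1/2):
Var(X) = 4
Var(-3X + 1) = (-3)² × Var(X) = 9 × 4 = 36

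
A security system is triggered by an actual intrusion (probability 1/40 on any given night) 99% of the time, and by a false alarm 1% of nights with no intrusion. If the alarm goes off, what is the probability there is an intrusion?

Let D = the rare event, + = positive/flagged.
P(D) = 1/40
P(+|D) = 99/100
P(+|D') = 1/100
P(+) = P(+|D)P(D) + P(+|D')P(D')
     = \frac{99}{100} × \frac{1}{40} + \frac{1}{100} × \frac{39}{40}
     = \frac{69}{2000}
P(D|+) = P(+|D)P(D)/P(+) = \frac{33}{46}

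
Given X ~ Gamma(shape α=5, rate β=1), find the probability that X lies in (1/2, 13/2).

P(1/2 < X < 13/2) = ∫_{1/2}^{13/2} f(x) dx
where f(x) = \frac{x^{4} e^{- x}}{24}
= \frac{-19043 + 211 e^{6}}{128 e^{\frac{13}{2}}}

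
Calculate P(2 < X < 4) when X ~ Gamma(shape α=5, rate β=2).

P(2 < X < 4) = ∫_{2}^{4} f(x) dx
where f(x) = \frac{4 x^{4} e^{- 2 x}}{3}
= \frac{-891 + 103 e^{4}}{3 e^{8}}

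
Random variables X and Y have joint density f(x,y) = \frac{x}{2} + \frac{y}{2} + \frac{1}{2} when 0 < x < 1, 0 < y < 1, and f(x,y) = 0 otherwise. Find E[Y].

E[Y] = ∫_0^1 ∫_0^1 y × f(x,y) dx dy
= \frac{13}{24}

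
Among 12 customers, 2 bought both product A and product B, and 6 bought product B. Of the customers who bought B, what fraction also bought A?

P(A ∩ B) = 2/12 = 1/6
P(B) = 6/12 = 1/2
P(A|B) = P(A ∩ B) / P(B) = (1/6) / (1/2) = 1/3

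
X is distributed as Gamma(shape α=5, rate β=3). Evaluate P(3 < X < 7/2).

P(3 < X < 7/2) = ∫_{3}^{7/2} f(x) dx
where f(x) = \frac{81 x^{4} e^{- 3 x}}{8}
= - \frac{98051}{128 e^{\frac{21}{2}}} + \frac{3563}{8 e^{9}}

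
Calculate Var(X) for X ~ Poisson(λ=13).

For X ~ Poisson(λ=13):
Var(X) = 13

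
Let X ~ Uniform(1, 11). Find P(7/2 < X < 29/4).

P(7/2 < X < 29/4) = ∫_{7/2}^{29/4} f(x) dx
where f(x) = \frac{1}{10}
= \frac{3}{8}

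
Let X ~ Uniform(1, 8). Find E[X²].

Using the identity E[X²] = Var(X) + (E[X])²:
E[X] = \frac{9}{2}
Var(X) = \frac{49}{12}
E[X²] = \frac{49}{12} + (\frac{9}{2})²
= \frac{73}{3}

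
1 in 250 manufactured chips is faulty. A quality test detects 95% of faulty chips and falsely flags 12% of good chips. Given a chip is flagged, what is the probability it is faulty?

Let D = the rare event, + = positive/flagged.
P(D) = 1/250
P(+|D) = 95/100 = 19/20
P(+|D') = 12/100 = 3/25
P(+) = P(+|D)P(D) + P(+|D')P(D')
     = \frac{19}{20} × \frac{1}{250} + \frac{3}{25} × \frac{249}{250}
     = \frac{3083}{25000}
P(D|+) = P(+|D)P(D)/P(+) = \frac{95}{3083}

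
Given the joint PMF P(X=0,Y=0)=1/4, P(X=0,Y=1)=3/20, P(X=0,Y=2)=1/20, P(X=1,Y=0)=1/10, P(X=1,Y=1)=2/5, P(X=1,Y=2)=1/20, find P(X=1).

P(X=1) = P(X=1,Y=0) + P(X=1,Y=1) + P(X=1,Y=2)
= 1/10 + 2/5 + 1/20
= 11/20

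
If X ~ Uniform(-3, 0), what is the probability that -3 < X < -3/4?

P(-3 < X < -3/4) = ∫_{-3}^{-3/4} f(x) dx
where f(x) = \frac{1}{3}
= \frac{3}{4}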